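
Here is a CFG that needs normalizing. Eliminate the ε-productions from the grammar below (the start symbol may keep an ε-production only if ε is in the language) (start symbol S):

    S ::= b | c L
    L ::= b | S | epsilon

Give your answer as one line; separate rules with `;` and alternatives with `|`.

S ::= b | c L | c; L ::= b | S

Nullable nonterminals: {L}.
ε ∉ L(G), so no ε-production is kept.
Expand every rule over subsets of its nullable positions: S → c L gives c L | c.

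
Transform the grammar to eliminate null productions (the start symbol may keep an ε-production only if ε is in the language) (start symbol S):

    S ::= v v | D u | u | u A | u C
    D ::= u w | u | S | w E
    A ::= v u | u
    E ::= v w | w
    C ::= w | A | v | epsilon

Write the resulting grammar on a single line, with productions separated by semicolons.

S ::= v v | D u | u | u A | u C; D ::= u w | u | S | w E; A ::= v u | u; E ::= v w | w; C ::= w | A | v

Nullable set = {C}.
ε ∉ L(G), so no ε-production is kept.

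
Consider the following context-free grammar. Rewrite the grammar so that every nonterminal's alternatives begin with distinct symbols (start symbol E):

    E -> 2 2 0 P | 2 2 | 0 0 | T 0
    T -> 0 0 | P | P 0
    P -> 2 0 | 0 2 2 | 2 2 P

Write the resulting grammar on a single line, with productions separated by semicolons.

E has alternatives sharing prefix '2 2': factor to E → 2 2 E' with E' → 0 P | ε.
T has alternatives sharing prefix 'P': factor to T → P T' with T' → ε | 0.
P has alternatives sharing prefix '2': factor to P → 2 P' with P' → 0 | 2 P.

E -> 0 0 | T 0 | 2 2 E'; T -> 0 0 | P T'; P -> 0 2 2 | 2 P'; E' -> 0 P | epsilon; T' -> epsilon | 0; P' -> 0 | 2 P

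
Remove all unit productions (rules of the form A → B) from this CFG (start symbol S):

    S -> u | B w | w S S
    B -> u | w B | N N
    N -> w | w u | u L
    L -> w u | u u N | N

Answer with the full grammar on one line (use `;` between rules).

Unit pairs: L ⇒* {N}.
For each unit pair (A, B), copy every non-unit production of B to A, then drop all unit productions.

S -> u | B w | w S S; B -> u | w B | N N; N -> w | w u | u L; L -> w u | u u N | w | u L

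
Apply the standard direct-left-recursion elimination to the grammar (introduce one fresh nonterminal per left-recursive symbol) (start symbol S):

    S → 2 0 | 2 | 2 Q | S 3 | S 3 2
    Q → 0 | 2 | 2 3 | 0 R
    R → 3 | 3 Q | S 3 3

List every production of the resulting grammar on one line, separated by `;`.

S → 2 0 S' | 2 S' | 2 Q S'; Q → 0 | 2 | 2 3 | 0 R; R → 3 | 3 Q | S 3 3; S' → 3 S' | 3 2 S' | ε

Directly left-recursive nonterminal: S.
For S: α = {3, 3 2}, β = {2 0, 2, 2 Q}. Rewrite as S → β S' and S' → α S' | ε.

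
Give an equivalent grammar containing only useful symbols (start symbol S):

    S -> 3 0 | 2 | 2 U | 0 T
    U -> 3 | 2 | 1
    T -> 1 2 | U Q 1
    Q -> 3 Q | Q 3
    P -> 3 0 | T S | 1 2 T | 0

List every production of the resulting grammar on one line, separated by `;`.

Generating nonterminals: {P, S, T, U}.
Reachable from S after that: {S, T, U}.
Removed useless symbols: {P, Q} and every production mentioning them.

S -> 3 0 | 2 | 2 U | 0 T; U -> 3 | 2 | 1; T -> 1 2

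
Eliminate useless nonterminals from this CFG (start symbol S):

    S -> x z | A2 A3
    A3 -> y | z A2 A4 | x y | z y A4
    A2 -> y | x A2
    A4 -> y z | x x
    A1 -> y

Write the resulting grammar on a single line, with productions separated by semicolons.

S -> x z | A2 A3; A3 -> y | z A2 A4 | x y | z y A4; A2 -> y | x A2; A4 -> y z | x x

Generating nonterminals: {A1, A2, A3, A4, S}.
Reachable from S after that: {A2, A3, A4, S}.
Removed useless symbols: {A1} and every production mentioning them.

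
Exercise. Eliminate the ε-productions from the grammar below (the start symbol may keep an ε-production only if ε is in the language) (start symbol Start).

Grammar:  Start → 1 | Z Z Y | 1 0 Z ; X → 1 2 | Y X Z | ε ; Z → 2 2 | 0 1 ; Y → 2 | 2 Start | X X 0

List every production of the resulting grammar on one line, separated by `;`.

Nullable set = {X}.
ε ∉ L(G), so no ε-production is kept.
Add the nullable-subset variants: X → Y X Z gives Y X Z | Y Z. Y → X X 0 gives X X 0 | X 0 | 0.

Start → 1 | Z Z Y | 1 0 Z; X → 1 2 | Y X Z | Y Z; Z → 2 2 | 0 1; Y → 2 | 2 Start | X X 0 | X 0 | 0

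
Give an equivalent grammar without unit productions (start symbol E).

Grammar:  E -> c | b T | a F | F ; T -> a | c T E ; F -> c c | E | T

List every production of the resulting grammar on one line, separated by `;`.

Unit pairs: E ⇒* {F, T}; F ⇒* {E, T}.
For each unit pair (A, B), copy every non-unit production of B to A, then drop all unit productions.

E -> c | b T | a F | c c | a | c T E; T -> a | c T E; F -> c | b T | a F | c c | a | c T E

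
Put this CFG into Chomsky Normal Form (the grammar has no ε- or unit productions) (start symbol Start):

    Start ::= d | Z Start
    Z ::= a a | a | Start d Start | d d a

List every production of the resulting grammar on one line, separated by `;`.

Introduce a nonterminal for each terminal appearing in a rule of length ≥ 2: X1 → a, X2 → d.
Binarize each right-hand side of length ≥ 3 by chaining fresh nonterminals (Y1, Y2, …): affected rules were Z → Start X2 Start; Z → X2 X2 X1.

Start ::= d | Z Start; Z ::= X1 X1 | a | Start Y1 | X2 Y2; X1 ::= a; X2 ::= d; Y1 ::= X2 Start; Y2 ::= X2 X1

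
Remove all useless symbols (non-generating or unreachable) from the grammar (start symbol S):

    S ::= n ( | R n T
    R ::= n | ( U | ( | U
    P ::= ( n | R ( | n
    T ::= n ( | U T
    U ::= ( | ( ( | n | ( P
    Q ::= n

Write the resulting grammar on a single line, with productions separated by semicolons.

Generating nonterminals: {P, Q, R, S, T, U}.
Reachable from S after that: {P, R, S, T, U}.
Removed useless symbols: {Q} and every production mentioning them.

S ::= n ( | R n T; R ::= n | ( U | ( | U; P ::= ( n | R ( | n; T ::= n ( | U T; U ::= ( | ( ( | n | ( P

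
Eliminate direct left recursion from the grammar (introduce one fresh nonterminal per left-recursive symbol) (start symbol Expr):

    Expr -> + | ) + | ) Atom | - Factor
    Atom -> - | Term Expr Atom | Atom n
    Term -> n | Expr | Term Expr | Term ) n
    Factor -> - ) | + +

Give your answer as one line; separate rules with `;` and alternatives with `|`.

Expr -> + | ) + | ) Atom | - Factor; Atom -> - Atom1 | Term Expr Atom Atom1; Term -> n Term1 | Expr Term1; Factor -> - ) | + +; Atom1 -> n Atom1 | ε; Term1 -> Expr Term1 | ) n Term1 | ε

Directly left-recursive nonterminals: Atom, Term.
For Atom: α = {n}, β = {-, Term Expr Atom}. Rewrite as Atom → β Atom1 and Atom1 → α Atom1 | ε.
For Term: α = {Expr, ) n}, β = {n, Expr}. Rewrite as Term → β Term1 and Term1 → α Term1 | ε.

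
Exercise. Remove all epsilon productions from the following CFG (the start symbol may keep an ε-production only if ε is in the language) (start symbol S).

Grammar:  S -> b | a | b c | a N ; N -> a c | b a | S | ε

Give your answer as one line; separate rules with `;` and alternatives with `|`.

The nullable symbols are {N}.
ε ∉ L(G), so no ε-production is kept.

S -> b | a | b c | a N; N -> a c | b a | S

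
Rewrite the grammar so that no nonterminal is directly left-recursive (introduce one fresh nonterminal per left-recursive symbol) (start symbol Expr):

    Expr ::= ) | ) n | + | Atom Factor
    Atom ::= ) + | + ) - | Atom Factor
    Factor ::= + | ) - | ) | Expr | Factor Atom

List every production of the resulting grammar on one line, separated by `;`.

Expr ::= ) | ) n | + | Atom Factor; Atom ::= ) + Atom1 | + ) - Atom1; Factor ::= + Factor1 | ) - Factor1 | ) Factor1 | Expr Factor1; Atom1 ::= Factor Atom1 | ε; Factor1 ::= Atom Factor1 | ε

Atom, Factor are directly left-recursive.
For Atom: α = {Factor}, β = {) +, + ) -}. Rewrite as Atom → β Atom1 and Atom1 → α Atom1 | ε.
For Factor: α = {Atom}, β = {+, ) -, ), Expr}. Rewrite as Factor → β Factor1 and Factor1 → α Factor1 | ε.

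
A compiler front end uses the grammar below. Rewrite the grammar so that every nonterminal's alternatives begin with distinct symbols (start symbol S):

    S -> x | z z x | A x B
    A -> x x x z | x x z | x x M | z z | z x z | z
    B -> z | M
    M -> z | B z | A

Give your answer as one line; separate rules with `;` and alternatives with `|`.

A has alternatives sharing prefix 'x x': factor to A → x x A' with A' → x z | z | M.
A has alternatives sharing prefix 'z': factor to A → z A'' with A'' → z | x z | ε.

S -> x | z z x | A x B; A -> x x A' | z A''; B -> z | M; M -> z | B z | A; A' -> x z | z | M; A'' -> z | x z | ε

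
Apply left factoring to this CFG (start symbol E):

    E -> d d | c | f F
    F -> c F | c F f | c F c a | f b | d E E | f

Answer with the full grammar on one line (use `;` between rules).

F has alternatives sharing prefix 'c F': factor to F → c F F' with F' → ε | f | c a.
F has alternatives sharing prefix 'f': factor to F → f F'' with F'' → b | ε.

E -> d d | c | f F; F -> d E E | c F F' | f F''; F' -> ε | f | c a; F'' -> b | ε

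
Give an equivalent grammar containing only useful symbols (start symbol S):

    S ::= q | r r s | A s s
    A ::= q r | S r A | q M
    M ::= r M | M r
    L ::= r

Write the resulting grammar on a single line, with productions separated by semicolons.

S ::= q | r r s | A s s; A ::= q r | S r A

Generating nonterminals: {A, L, S}.
Reachable from S after that: {A, S}.
Removed useless symbols: {L, M} and every production mentioning them.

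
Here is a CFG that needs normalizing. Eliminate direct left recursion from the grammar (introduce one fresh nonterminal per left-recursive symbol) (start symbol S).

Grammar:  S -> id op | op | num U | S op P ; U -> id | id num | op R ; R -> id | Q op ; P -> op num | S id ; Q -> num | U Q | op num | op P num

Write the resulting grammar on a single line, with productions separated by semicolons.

S -> id op S' | op S' | num U S'; U -> id | id num | op R; R -> id | Q op; P -> op num | S id; Q -> num | U Q | op num | op P num; S' -> op P S' | eps

S is directly left-recursive.
For S: α = {op P}, β = {id op, op, num U}. Rewrite as S → β S' and S' → α S' | ε.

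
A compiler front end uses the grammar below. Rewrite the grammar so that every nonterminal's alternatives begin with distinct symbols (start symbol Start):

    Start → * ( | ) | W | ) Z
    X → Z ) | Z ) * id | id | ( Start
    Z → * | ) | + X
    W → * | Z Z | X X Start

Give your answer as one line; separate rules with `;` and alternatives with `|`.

Start has alternatives sharing prefix ')': factor to Start → ) Start1 with Start1 → ε | Z.
X has alternatives sharing prefix 'Z )': factor to X → Z ) X1 with X1 → ε | * id.

Start → * ( | W | ) Start1; X → id | ( Start | Z ) X1; Z → * | ) | + X; W → * | Z Z | X X Start; Start1 → ε | Z; X1 → ε | * id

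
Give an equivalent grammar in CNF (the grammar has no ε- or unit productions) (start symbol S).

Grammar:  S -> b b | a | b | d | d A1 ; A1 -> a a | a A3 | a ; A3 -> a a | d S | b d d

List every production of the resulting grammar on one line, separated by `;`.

S -> X1 X1 | a | b | d | X2 A1; A1 -> X3 X3 | X3 A3 | a; A3 -> X3 X3 | X2 S | X1 Y1; X1 -> b; X2 -> d; X3 -> a; Y1 -> X2 X2

Introduce a nonterminal for each terminal appearing in a rule of length ≥ 2: X1 → b, X2 → d, X3 → a.
Binarize each right-hand side of length ≥ 3 by chaining fresh nonterminals (Y1, Y2, …): affected rules were A3 → X1 X2 X2.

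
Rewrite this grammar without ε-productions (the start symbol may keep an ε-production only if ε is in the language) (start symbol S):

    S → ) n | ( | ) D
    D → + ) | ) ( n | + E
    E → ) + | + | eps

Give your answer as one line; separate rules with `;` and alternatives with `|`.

S → ) n | ( | ) D; D → + ) | ) ( n | + E | +; E → ) + | +

Nullable nonterminals: {E}.
ε ∉ L(G), so no ε-production is kept.
For each production, add variants omitting each subset of nullable occurrences: D → + E gives + E | +.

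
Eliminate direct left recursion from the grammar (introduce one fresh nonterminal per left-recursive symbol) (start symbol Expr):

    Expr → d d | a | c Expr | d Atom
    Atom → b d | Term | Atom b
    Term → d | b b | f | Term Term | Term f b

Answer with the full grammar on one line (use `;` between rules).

Expr → d d | a | c Expr | d Atom; Atom → b d Atom1 | Term Atom1; Term → d Term1 | b b Term1 | f Term1; Atom1 → b Atom1 | ε; Term1 → Term Term1 | f b Term1 | ε

Atom, Term are directly left-recursive.
For Atom: α = {b}, β = {b d, Term}. Rewrite as Atom → β Atom1 and Atom1 → α Atom1 | ε.
For Term: α = {Term, f b}, β = {d, b b, f}. Rewrite as Term → β Term1 and Term1 → α Term1 | ε.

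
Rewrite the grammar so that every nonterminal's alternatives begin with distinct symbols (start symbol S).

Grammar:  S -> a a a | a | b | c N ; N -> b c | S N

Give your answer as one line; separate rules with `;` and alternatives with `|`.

S -> b | c N | a S'; N -> b c | S N; S' -> a a | epsilon

S has alternatives sharing prefix 'a': factor to S → a S' with S' → a a | ε.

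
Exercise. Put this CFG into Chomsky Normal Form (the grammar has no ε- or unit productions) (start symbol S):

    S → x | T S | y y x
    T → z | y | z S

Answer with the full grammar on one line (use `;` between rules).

S → x | T S | X1 Y1; T → z | y | X3 S; X1 → y; X2 → x; X3 → z; Y1 → X1 X2

Introduce a nonterminal for each terminal appearing in a rule of length ≥ 2: X1 → y, X2 → x, X3 → z.
Binarize each right-hand side of length ≥ 3 by chaining fresh nonterminals (Y1, Y2, …): affected rules were S → X1 X1 X2.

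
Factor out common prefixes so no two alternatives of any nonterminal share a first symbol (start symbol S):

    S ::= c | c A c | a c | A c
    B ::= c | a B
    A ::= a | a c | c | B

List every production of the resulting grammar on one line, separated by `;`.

S ::= a c | A c | c S'; B ::= c | a B; A ::= c | B | a A'; S' ::= ε | A c; A' ::= ε | c

S has alternatives sharing prefix 'c': factor to S → c S' with S' → ε | A c.
A has alternatives sharing prefix 'a': factor to A → a A' with A' → ε | c.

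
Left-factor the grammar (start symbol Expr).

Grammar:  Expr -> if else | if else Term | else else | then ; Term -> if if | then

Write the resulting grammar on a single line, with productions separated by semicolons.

Expr -> else else | then | if else Expr1; Term -> if if | then; Expr1 -> epsilon | Term

Expr has alternatives sharing prefix 'if else': factor to Expr → if else Expr1 with Expr1 → ε | Term.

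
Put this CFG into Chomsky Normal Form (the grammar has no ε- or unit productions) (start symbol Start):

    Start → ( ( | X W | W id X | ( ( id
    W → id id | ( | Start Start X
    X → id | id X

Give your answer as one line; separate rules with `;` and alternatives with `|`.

Start → X1 X1 | X W | W Y1 | X1 Y2; W → X2 X2 | ( | Start Y3; X → id | X2 X; X1 → (; X2 → id; Y1 → X2 X; Y2 → X1 X2; Y3 → Start X

Introduce a nonterminal for each terminal appearing in a rule of length ≥ 2: X1 → (, X2 → id.
Binarize each right-hand side of length ≥ 3 by chaining fresh nonterminals (Y1, Y2, …): affected rules were Start → W X2 X; Start → X1 X1 X2; W → Start Start X.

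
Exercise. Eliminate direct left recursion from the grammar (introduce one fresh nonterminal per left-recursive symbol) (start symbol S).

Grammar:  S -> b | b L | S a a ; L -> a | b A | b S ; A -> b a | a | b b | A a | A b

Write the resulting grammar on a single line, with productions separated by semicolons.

S, A are directly left-recursive.
For S: α = {a a}, β = {b, b L}. Rewrite as S → β S' and S' → α S' | ε.
For A: α = {a, b}, β = {b a, a, b b}. Rewrite as A → β A' and A' → α A' | ε.

S -> b S' | b L S'; L -> a | b A | b S; A -> b a A' | a A' | b b A'; S' -> a a S' | ε; A' -> a A' | b A' | ε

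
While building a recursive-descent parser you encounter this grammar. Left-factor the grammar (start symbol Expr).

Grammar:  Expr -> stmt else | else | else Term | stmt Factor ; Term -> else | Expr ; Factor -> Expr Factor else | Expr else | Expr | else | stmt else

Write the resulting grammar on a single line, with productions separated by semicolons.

Expr has alternatives sharing prefix 'stmt': factor to Expr → stmt Expr1 with Expr1 → else | Factor.
Expr has alternatives sharing prefix 'else': factor to Expr → else Expr2 with Expr2 → ε | Term.
Factor has alternatives sharing prefix 'Expr': factor to Factor → Expr Factor1 with Factor1 → Factor else | else | ε.

Expr -> stmt Expr1 | else Expr2; Term -> else | Expr; Factor -> else | stmt else | Expr Factor1; Expr1 -> else | Factor; Expr2 -> ε | Term; Factor1 -> Factor else | else | ε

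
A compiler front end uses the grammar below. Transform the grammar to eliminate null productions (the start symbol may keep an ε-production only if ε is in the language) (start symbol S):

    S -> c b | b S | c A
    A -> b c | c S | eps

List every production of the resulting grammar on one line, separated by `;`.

S -> c b | b S | c A | c; A -> b c | c S

The nullable symbols are {A}.
ε ∉ L(G), so no ε-production is kept.
Add the nullable-subset variants: S → c A gives c A | c.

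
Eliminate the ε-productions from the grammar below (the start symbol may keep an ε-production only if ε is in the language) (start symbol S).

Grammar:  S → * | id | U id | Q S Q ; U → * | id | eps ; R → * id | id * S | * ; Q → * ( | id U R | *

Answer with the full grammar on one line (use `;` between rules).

The nullable symbols are {U}.
ε ∉ L(G), so no ε-production is kept.
For each production, add variants omitting each subset of nullable occurrences: Q → id U R gives id U R | id R.

S → * | id | U id | Q S Q; U → * | id; R → * id | id * S | *; Q → * ( | id U R | id R | *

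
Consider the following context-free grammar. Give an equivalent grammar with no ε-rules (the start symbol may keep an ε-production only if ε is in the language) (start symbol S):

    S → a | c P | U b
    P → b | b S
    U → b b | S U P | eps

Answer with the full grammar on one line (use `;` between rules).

S → a | c P | U b | b; P → b | b S; U → b b | S U P | S P

Nullable nonterminals: {U}.
ε ∉ L(G), so no ε-production is kept.
Add the nullable-subset variants: S → U b gives U b | b. U → S U P gives S U P | S P.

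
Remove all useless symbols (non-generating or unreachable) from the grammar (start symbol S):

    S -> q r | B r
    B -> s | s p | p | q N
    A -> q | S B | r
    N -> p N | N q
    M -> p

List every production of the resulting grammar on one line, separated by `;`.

S -> q r | B r; B -> s | s p | p

Generating nonterminals: {A, B, M, S}.
Reachable from S after that: {B, S}.
Removed useless symbols: {A, M, N} and every production mentioning them.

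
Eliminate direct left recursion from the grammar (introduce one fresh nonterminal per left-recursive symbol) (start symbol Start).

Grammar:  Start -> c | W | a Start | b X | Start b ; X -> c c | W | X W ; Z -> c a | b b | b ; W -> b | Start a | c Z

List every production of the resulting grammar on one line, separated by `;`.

Left recursion appears on Start, X.
For Start: α = {b}, β = {c, W, a Start, b X}. Rewrite as Start → β Start1 and Start1 → α Start1 | ε.
For X: α = {W}, β = {c c, W}. Rewrite as X → β X1 and X1 → α X1 | ε.

Start -> c Start1 | W Start1 | a Start Start1 | b X Start1; X -> c c X1 | W X1; Z -> c a | b b | b; W -> b | Start a | c Z; Start1 -> b Start1 | ε; X1 -> W X1 | ε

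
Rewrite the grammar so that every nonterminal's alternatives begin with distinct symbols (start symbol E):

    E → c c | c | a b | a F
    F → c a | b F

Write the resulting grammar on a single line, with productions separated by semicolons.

E → c E' | a E''; F → c a | b F; E' → c | ε; E'' → b | F

E has alternatives sharing prefix 'c': factor to E → c E' with E' → c | ε.
E has alternatives sharing prefix 'a': factor to E → a E'' with E'' → b | F.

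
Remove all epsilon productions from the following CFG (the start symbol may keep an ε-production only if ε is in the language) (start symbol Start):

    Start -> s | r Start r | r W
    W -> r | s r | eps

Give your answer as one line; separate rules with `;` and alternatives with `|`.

Nullable set = {W}.
ε ∉ L(G), so no ε-production is kept.
Add the nullable-subset variants: Start → r W gives r W | r.

Start -> s | r Start r | r W | r; W -> r | s r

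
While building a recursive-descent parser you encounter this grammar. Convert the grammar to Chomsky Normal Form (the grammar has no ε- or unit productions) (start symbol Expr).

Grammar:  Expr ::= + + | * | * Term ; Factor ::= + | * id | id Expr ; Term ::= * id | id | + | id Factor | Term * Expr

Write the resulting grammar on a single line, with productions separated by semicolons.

Introduce a nonterminal for each terminal appearing in a rule of length ≥ 2: X1 → +, X2 → *, X3 → id.
Binarize each right-hand side of length ≥ 3 by chaining fresh nonterminals (Y1, Y2, …): affected rules were Term → Term X2 Expr.

Expr ::= X1 X1 | * | X2 Term; Factor ::= + | X2 X3 | X3 Expr; Term ::= X2 X3 | id | + | X3 Factor | Term Y1; X1 ::= +; X2 ::= *; X3 ::= id; Y1 ::= X2 Expr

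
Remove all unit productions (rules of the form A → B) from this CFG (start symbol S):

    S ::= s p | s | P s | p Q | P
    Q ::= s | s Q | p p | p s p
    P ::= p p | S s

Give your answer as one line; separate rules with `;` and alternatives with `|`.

Unit pairs: S ⇒* {P}.
Replace each nonterminal's rules with the union of the non-unit rules of every nonterminal it unit-derives.

S ::= s p | s | P s | p Q | p p | S s; Q ::= s | s Q | p p | p s p; P ::= p p | S s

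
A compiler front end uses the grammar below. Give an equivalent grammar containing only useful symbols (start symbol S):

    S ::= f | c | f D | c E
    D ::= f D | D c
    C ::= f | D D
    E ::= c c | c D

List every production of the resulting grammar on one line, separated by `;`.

S ::= f | c | c E; E ::= c c

Generating nonterminals: {C, E, S}.
Reachable from S after that: {E, S}.
Removed useless symbols: {C, D} and every production mentioning them.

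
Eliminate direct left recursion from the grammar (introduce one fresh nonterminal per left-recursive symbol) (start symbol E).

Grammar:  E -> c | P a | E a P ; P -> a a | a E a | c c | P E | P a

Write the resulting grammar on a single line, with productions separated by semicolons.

E, P are directly left-recursive.
For E: α = {a P}, β = {c, P a}. Rewrite as E → β E' and E' → α E' | ε.
For P: α = {E, a}, β = {a a, a E a, c c}. Rewrite as P → β P' and P' → α P' | ε.

E -> c E' | P a E'; P -> a a P' | a E a P' | c c P'; E' -> a P E' | ε; P' -> E P' | a P' | ε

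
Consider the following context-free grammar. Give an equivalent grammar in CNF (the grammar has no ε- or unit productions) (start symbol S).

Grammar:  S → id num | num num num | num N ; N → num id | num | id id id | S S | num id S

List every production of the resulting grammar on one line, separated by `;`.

Introduce a nonterminal for each terminal appearing in a rule of length ≥ 2: X1 → id, X2 → num.
Binarize each right-hand side of length ≥ 3 by chaining fresh nonterminals (Y1, Y2, …): affected rules were S → X2 X2 X2; N → X1 X1 X1; N → X2 X1 S.

S → X1 X2 | X2 Y1 | X2 N; N → X2 X1 | num | X1 Y2 | S S | X2 Y3; X1 → id; X2 → num; Y1 → X2 X2; Y2 → X1 X1; Y3 → X1 S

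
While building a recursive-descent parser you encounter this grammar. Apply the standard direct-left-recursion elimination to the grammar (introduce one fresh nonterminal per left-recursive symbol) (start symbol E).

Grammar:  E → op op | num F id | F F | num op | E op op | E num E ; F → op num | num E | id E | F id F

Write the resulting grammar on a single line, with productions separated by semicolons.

E → op op E' | num F id E' | F F E' | num op E'; F → op num F' | num E F' | id E F'; E' → op op E' | num E E' | eps; F' → id F F' | eps

Left recursion appears on E, F.
For E: α = {op op, num E}, β = {op op, num F id, F F, num op}. Rewrite as E → β E' and E' → α E' | ε.
For F: α = {id F}, β = {op num, num E, id E}. Rewrite as F → β F' and F' → α F' | ε.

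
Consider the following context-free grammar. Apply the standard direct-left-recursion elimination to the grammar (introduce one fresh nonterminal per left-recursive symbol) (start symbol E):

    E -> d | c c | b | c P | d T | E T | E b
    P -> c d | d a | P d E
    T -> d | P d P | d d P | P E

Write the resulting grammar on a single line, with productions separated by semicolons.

E -> d E' | c c E' | b E' | c P E' | d T E'; P -> c d P' | d a P'; T -> d | P d P | d d P | P E; E' -> T E' | b E' | ε; P' -> d E P' | ε

Left recursion appears on E, P.
For E: α = {T, b}, β = {d, c c, b, c P, d T}. Rewrite as E → β E' and E' → α E' | ε.
For P: α = {d E}, β = {c d, d a}. Rewrite as P → β P' and P' → α P' | ε.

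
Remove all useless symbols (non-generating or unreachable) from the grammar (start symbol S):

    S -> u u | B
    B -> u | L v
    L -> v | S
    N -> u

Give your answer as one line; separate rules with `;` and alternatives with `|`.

Generating nonterminals: {B, L, N, S}.
Reachable from S after that: {B, L, S}.
Removed useless symbols: {N} and every production mentioning them.

S -> u u | B; B -> u | L v; L -> v | S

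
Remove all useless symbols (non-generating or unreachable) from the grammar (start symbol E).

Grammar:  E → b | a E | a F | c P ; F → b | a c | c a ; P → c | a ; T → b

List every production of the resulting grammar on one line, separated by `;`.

Generating nonterminals: {E, F, P, T}.
Reachable from E after that: {E, F, P}.
Removed useless symbols: {T} and every production mentioning them.

E → b | a E | a F | c P; F → b | a c | c a; P → c | a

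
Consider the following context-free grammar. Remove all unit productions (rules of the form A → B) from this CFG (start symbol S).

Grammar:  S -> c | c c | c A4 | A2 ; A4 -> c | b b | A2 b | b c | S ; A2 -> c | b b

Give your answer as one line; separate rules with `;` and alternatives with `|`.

S -> c | b b | c c | c A4; A4 -> c | b b | A2 b | b c | c c | c A4; A2 -> c | b b

Unit pairs: A4 ⇒* {A2, S}; S ⇒* {A2}.
For each unit pair (A, B), copy every non-unit production of B to A, then drop all unit productions.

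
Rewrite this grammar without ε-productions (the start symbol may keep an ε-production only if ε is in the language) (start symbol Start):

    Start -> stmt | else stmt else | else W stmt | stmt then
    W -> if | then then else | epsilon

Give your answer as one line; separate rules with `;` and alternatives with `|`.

Nullable set = {W}.
ε ∉ L(G), so no ε-production is kept.
Add the nullable-subset variants: Start → else W stmt gives else W stmt | else stmt.

Start -> stmt | else stmt else | else W stmt | else stmt | stmt then; W -> if | then then else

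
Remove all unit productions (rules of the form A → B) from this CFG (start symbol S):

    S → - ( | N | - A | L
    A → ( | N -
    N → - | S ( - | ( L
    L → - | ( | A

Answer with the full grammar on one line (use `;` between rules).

Unit pairs: L ⇒* {A}; S ⇒* {A, L, N}.
For each unit pair (A, B), copy every non-unit production of B to A, then drop all unit productions.

S → - | ( | - ( | - A | S ( - | ( L | N -; A → ( | N -; N → - | S ( - | ( L; L → - | ( | N -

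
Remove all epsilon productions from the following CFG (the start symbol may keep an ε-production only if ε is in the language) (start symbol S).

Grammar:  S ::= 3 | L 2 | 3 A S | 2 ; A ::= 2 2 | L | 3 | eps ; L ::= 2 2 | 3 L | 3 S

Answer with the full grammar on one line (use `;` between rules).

S ::= 3 | L 2 | 3 A S | 3 S | 2; A ::= 2 2 | L | 3; L ::= 2 2 | 3 L | 3 S

Nullable set = {A}.
ε ∉ L(G), so no ε-production is kept.
For each production, add variants omitting each subset of nullable occurrences: S → 3 A S gives 3 A S | 3 S.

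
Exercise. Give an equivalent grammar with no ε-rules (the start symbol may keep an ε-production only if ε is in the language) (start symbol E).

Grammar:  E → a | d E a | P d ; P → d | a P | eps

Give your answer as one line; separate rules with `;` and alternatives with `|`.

E → a | d E a | P d | d; P → d | a P | a

Nullable set = {P}.
ε ∉ L(G), so no ε-production is kept.
Expand every rule over subsets of its nullable positions: E → P d gives P d | d. P → a P gives a P | a.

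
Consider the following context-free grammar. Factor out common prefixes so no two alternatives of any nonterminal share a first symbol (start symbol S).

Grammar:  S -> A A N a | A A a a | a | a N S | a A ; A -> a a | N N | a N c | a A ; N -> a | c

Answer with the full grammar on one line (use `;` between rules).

S -> a S' | A A S''; A -> N N | a A'; N -> a | c; S' -> ε | N S | A; S'' -> N a | a a; A' -> a | N c | A

S has alternatives sharing prefix 'a': factor to S → a S' with S' → ε | N S | A.
S has alternatives sharing prefix 'A A': factor to S → A A S'' with S'' → N a | a a.
A has alternatives sharing prefix 'a': factor to A → a A' with A' → a | N c | A.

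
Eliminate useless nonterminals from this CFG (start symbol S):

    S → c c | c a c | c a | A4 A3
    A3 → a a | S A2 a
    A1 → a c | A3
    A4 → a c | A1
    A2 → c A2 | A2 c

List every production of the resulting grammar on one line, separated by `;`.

Generating nonterminals: {A1, A3, A4, S}.
Reachable from S after that: {A1, A3, A4, S}.
Removed useless symbols: {A2} and every production mentioning them.

S → c c | c a c | c a | A4 A3; A3 → a a; A1 → a c | A3; A4 → a c | A1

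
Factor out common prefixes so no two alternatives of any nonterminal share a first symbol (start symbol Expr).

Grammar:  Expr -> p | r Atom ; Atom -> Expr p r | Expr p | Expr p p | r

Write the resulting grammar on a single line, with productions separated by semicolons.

Atom has alternatives sharing prefix 'Expr p': factor to Atom → Expr p Atom1 with Atom1 → r | ε | p.

Expr -> p | r Atom; Atom -> r | Expr p Atom1; Atom1 -> r | ε | p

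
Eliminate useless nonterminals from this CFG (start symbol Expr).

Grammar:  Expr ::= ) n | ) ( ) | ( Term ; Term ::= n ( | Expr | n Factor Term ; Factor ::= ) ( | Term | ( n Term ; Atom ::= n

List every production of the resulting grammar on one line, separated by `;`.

Generating nonterminals: {Atom, Expr, Factor, Term}.
Reachable from Expr after that: {Expr, Factor, Term}.
Removed useless symbols: {Atom} and every production mentioning them.

Expr ::= ) n | ) ( ) | ( Term; Term ::= n ( | Expr | n Factor Term; Factor ::= ) ( | Term | ( n Term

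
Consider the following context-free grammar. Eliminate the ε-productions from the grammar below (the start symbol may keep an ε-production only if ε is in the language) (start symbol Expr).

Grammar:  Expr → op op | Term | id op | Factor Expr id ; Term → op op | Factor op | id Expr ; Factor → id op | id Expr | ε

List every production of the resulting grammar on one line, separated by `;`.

Nullable nonterminals: {Factor}.
ε ∉ L(G), so no ε-production is kept.
Expand every rule over subsets of its nullable positions: Expr → Factor Expr id gives Factor Expr id | Expr id. Term → Factor op gives Factor op | op.

Expr → op op | Term | id op | Factor Expr id | Expr id; Term → op op | Factor op | op | id Expr; Factor → id op | id Expr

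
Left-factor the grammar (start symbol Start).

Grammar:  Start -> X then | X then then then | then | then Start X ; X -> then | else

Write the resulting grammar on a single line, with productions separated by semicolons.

Start has alternatives sharing prefix 'X then': factor to Start → X then Start1 with Start1 → ε | then then.
Start has alternatives sharing prefix 'then': factor to Start → then Start2 with Start2 → ε | Start X.

Start -> X then Start1 | then Start2; X -> then | else; Start1 -> ε | then then; Start2 -> ε | Start X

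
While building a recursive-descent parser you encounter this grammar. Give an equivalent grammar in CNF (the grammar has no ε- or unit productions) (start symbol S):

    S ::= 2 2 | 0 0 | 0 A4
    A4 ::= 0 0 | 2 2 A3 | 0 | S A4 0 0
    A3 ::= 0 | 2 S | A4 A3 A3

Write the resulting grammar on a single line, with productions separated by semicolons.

Introduce a nonterminal for each terminal appearing in a rule of length ≥ 2: X1 → 2, X2 → 0.
Binarize each right-hand side of length ≥ 3 by chaining fresh nonterminals (Y1, Y2, …): affected rules were A4 → X1 X1 A3; A4 → S A4 X2 X2; A3 → A4 A3 A3.

S ::= X1 X1 | X2 X2 | X2 A4; A4 ::= X2 X2 | X1 Y1 | 0 | S Y2; A3 ::= 0 | X1 S | A4 Y4; X1 ::= 2; X2 ::= 0; Y1 ::= X1 A3; Y2 ::= A4 Y3; Y3 ::= X2 X2; Y4 ::= A3 A3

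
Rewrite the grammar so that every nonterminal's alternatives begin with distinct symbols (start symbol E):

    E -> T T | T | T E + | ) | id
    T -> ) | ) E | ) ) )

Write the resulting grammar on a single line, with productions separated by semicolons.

E has alternatives sharing prefix 'T': factor to E → T E' with E' → T | ε | E +.
T has alternatives sharing prefix ')': factor to T → ) T' with T' → ε | E | ) ).

E -> ) | id | T E'; T -> ) T'; E' -> T | ε | E +; T' -> ε | E | ) )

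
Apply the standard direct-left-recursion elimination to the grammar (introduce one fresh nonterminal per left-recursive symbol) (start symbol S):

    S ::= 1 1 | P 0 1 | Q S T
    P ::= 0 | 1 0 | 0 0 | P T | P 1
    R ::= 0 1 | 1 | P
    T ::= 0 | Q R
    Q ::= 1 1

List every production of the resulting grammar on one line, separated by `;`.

P is directly left-recursive.
For P: α = {T, 1}, β = {0, 1 0, 0 0}. Rewrite as P → β P' and P' → α P' | ε.

S ::= 1 1 | P 0 1 | Q S T; P ::= 0 P' | 1 0 P' | 0 0 P'; R ::= 0 1 | 1 | P; T ::= 0 | Q R; Q ::= 1 1; P' ::= T P' | 1 P' | ε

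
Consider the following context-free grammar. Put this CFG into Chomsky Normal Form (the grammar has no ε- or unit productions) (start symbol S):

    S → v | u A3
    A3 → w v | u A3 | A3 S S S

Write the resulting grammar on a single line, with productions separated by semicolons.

S → v | X1 A3; A3 → X2 X3 | X1 A3 | A3 Y1; X1 → u; X2 → w; X3 → v; Y1 → S Y2; Y2 → S S

Introduce a nonterminal for each terminal appearing in a rule of length ≥ 2: X1 → u, X2 → w, X3 → v.
Binarize each right-hand side of length ≥ 3 by chaining fresh nonterminals (Y1, Y2, …): affected rules were A3 → A3 S S S.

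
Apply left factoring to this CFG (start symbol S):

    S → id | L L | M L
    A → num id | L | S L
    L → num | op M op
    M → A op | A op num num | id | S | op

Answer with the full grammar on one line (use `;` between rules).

S → id | L L | M L; A → num id | L | S L; L → num | op M op; M → id | S | op | A op M'; M' → epsilon | num num

M has alternatives sharing prefix 'A op': factor to M → A op M' with M' → ε | num num.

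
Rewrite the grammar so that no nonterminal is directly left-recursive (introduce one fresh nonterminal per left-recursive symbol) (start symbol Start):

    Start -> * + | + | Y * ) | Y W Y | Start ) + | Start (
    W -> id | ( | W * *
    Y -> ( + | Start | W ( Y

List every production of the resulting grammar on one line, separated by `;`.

Left recursion appears on Start, W.
For Start: α = {) +, (}, β = {* +, +, Y * ), Y W Y}. Rewrite as Start → β Start1 and Start1 → α Start1 | ε.
For W: α = {* *}, β = {id, (}. Rewrite as W → β W1 and W1 → α W1 | ε.

Start -> * + Start1 | + Start1 | Y * ) Start1 | Y W Y Start1; W -> id W1 | ( W1; Y -> ( + | Start | W ( Y; Start1 -> ) + Start1 | ( Start1 | eps; W1 -> * * W1 | eps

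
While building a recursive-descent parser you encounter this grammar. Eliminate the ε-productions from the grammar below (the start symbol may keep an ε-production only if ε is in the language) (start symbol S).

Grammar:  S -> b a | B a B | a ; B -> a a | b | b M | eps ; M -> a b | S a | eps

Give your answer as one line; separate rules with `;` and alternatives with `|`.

Nullable nonterminals: {B, M}.
ε ∉ L(G), so no ε-production is kept.
For each production, add variants omitting each subset of nullable occurrences: S → B a B gives B a B | B a | a B | a.

S -> b a | B a B | B a | a B | a; B -> a a | b | b M; M -> a b | S a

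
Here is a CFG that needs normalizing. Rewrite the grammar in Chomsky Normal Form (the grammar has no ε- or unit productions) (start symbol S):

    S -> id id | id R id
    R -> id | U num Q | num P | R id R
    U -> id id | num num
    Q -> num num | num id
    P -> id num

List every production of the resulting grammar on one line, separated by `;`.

Introduce a nonterminal for each terminal appearing in a rule of length ≥ 2: X1 → id, X2 → num.
Binarize each right-hand side of length ≥ 3 by chaining fresh nonterminals (Y1, Y2, …): affected rules were S → X1 R X1; R → U X2 Q; R → R X1 R.

S -> X1 X1 | X1 Y1; R -> id | U Y2 | X2 P | R Y3; U -> X1 X1 | X2 X2; Q -> X2 X2 | X2 X1; P -> X1 X2; X1 -> id; X2 -> num; Y1 -> R X1; Y2 -> X2 Q; Y3 -> X1 R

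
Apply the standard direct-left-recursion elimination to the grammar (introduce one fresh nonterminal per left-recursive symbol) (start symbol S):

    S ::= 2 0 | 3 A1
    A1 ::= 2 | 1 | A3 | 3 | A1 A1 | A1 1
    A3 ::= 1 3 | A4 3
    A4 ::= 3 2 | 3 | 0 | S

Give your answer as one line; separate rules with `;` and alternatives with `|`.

A1 is directly left-recursive.
For A1: α = {A1, 1}, β = {2, 1, A3, 3}. Rewrite as A1 → β A1' and A1' → α A1' | ε.

S ::= 2 0 | 3 A1; A1 ::= 2 A1' | 1 A1' | A3 A1' | 3 A1'; A3 ::= 1 3 | A4 3; A4 ::= 3 2 | 3 | 0 | S; A1' ::= A1 A1' | 1 A1' | ε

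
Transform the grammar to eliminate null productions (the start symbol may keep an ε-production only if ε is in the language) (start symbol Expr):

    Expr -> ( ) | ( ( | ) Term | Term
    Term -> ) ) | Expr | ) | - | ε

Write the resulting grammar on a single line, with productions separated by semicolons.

Nullable nonterminals: {Expr, Term}.
ε ∈ L(G) since Expr is nullable, so keep Expr → ε.
Expand every rule over subsets of its nullable positions: Expr → ) Term gives ) Term | ).

Expr -> ( ) | ( ( | ) Term | ) | Term | ε; Term -> ) ) | Expr | ) | -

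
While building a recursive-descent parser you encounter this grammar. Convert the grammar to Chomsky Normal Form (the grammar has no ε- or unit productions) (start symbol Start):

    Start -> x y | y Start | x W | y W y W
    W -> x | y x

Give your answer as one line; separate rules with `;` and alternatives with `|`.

Start -> X1 X2 | X2 Start | X1 W | X2 Y1; W -> x | X2 X1; X1 -> x; X2 -> y; Y1 -> W Y2; Y2 -> X2 W

Introduce a nonterminal for each terminal appearing in a rule of length ≥ 2: X1 → x, X2 → y.
Binarize each right-hand side of length ≥ 3 by chaining fresh nonterminals (Y1, Y2, …): affected rules were Start → X2 W X2 W.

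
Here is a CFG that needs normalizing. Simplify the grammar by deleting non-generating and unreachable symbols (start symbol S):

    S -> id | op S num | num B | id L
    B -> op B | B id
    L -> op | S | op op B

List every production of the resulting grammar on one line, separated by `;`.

Generating nonterminals: {L, S}.
Reachable from S after that: {L, S}.
Removed useless symbols: {B} and every production mentioning them.

S -> id | op S num | id L; L -> op | S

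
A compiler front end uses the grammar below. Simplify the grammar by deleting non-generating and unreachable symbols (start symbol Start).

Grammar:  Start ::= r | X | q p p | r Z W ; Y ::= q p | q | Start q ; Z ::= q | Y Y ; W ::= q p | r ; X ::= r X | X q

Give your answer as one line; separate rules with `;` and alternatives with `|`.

Generating nonterminals: {Start, W, Y, Z}.
Reachable from Start after that: {Start, W, Y, Z}.
Removed useless symbols: {X} and every production mentioning them.

Start ::= r | q p p | r Z W; Y ::= q p | q | Start q; Z ::= q | Y Y; W ::= q p | r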